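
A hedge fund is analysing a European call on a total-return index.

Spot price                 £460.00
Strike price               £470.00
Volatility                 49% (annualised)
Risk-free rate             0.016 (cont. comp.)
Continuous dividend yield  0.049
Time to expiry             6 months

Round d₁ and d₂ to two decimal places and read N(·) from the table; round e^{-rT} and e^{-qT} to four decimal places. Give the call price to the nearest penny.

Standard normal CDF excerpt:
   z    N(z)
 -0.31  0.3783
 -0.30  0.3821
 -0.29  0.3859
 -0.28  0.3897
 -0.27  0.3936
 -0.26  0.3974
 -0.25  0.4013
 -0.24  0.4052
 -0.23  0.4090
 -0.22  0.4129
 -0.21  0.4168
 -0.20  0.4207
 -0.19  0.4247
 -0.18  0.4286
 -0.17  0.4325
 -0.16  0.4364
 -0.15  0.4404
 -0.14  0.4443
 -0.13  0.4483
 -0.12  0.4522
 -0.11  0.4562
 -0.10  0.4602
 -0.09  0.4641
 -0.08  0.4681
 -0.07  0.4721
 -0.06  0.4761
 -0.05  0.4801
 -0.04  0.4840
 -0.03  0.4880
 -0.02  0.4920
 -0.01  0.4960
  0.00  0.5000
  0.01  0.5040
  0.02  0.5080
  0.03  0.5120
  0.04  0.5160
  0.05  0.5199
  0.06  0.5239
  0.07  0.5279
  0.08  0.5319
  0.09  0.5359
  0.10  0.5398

£53.47

T = 0.5;  σ√T = 0.3465
d₁ = [ln(460/470) + (0.016 − 0.049 + ½·0.49²)·0.5] / (σ√T) = (-0.0215 + 0.0435) / 0.3465 = 0.0635 → 0.06
d₂ = 0.0635 − 0.3465 = -0.2829 → -0.28
exp(−qT) = exp(−0.049·0.5) = 0.9758;  exp(−rT) = exp(−0.016·0.5) = 0.9920
N(d₁) = N(0.06) = 0.5239;  N(d₂) = N(-0.28) = 0.3897
C = 460·0.9758·0.5239 − 470·0.9920·0.3897 = 235.1619 − 181.6937 = 53.4682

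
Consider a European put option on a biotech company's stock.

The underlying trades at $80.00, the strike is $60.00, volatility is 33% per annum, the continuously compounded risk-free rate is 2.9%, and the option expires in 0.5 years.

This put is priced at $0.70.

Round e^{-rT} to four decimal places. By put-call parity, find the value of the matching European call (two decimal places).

exp(−rT) = exp(−0.029·0.5) = 0.9856
Put-call parity: C − P = S − K·e^(−rT) = 80 − 60·0.9856 = 80 − 59.1360 = 20.8640
C = P + (C − P) = 0.70 + (20.8640) = 21.5640

$21.56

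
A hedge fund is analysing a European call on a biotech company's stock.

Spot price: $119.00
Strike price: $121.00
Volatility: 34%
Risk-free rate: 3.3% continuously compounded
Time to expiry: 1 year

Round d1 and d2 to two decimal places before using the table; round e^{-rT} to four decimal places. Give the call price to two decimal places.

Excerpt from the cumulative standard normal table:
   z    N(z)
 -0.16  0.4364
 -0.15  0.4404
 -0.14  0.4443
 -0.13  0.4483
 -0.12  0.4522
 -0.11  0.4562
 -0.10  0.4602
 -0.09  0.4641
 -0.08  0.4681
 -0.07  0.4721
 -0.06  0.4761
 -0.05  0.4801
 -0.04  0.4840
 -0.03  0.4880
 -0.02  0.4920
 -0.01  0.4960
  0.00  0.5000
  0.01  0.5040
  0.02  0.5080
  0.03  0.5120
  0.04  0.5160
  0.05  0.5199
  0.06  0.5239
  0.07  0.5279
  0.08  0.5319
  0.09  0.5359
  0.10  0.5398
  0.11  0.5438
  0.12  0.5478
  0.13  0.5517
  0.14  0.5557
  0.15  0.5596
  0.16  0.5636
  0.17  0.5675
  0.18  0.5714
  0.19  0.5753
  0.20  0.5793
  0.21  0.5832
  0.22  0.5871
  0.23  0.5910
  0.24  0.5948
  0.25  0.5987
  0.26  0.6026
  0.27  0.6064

$16.93

σ√T = 0.34 × 1.0000 = 0.3400
d₁ = [ln(119/121) + (0.033 + 0.34²/2)·1] / 0.3400 = [-0.0167 + 0.0908] / 0.3400 = 0.2180 ≈ 0.22
d₂ = d₁ − σ√T = 0.2180 − 0.3400 = -0.1220 ≈ -0.12
e^(−rT) = e^(−0.033·1) = 0.9675
N(d₁) = N(0.22) = 0.5871;  N(d₂) = N(-0.12) = 0.4522
C = 119·0.5871 − 121·0.9675·0.4522 = 69.8649 − 52.9379 = 16.9270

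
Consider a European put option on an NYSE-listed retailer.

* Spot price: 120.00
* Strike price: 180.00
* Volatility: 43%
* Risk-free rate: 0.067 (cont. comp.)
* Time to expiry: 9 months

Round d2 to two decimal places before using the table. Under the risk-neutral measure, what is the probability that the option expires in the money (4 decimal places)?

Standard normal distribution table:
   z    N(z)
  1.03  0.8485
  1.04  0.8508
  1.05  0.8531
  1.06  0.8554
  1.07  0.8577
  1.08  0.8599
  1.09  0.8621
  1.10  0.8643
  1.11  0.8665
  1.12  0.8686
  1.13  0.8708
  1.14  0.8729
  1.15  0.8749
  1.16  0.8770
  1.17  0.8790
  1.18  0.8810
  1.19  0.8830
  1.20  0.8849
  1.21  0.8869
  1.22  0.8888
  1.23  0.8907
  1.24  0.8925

0.8729

σ√T = 0.43·√0.75 = 0.3724
d₁ = [ln(120/180) + (0.067 + 0.43²/2)·0.75] / 0.3724 = [-0.4055 + 0.1196] / 0.3724 = -0.7677 ≈ -0.77
d₂ = d₁ − σ√T = -0.7677 − 0.3724 = -1.1401 ≈ -1.14
Pr(exercise) under Q = N(−d₂) = N(1.14) = 0.8729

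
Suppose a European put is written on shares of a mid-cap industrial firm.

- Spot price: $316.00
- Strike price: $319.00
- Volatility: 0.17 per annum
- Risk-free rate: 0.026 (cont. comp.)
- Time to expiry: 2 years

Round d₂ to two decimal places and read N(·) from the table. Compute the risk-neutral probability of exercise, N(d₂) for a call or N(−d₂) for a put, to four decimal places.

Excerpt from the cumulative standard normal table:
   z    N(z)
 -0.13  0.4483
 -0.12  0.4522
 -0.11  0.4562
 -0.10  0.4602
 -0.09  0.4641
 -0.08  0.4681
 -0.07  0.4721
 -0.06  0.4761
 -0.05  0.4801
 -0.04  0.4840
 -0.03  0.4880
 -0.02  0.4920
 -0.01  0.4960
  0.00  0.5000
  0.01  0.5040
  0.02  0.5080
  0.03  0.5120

T = 2;  σ√T = 0.2404
d₁ = [ln(316/319) + (0.026 + ½·0.17²)·2] / (σ√T) = (-0.0094 + 0.0809) / 0.2404 = 0.2972 ≈ 0.30
d₂ = 0.2972 − 0.2404 = 0.0568 ≈ 0.06
Pr(exercise) under Q = N(−d₂) = N(-0.06) = 0.4761

0.4761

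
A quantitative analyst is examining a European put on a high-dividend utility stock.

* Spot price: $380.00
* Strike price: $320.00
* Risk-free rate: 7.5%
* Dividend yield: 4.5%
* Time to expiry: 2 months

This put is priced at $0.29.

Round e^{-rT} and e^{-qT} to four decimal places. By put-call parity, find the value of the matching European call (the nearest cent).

exp(−qT) = exp(−0.045·0.1667) = 0.9925;  exp(−rT) = exp(−0.075·0.1667) = 0.9876
Put-call parity: C − P = S·e^(−qT) − K·e^(−rT) = 380·0.9925 − 320·0.9876 = 377.1500 − 316.0320 = 61.1180
C = P + (C − P) = 0.29 + (61.1180) = 61.4080

$61.41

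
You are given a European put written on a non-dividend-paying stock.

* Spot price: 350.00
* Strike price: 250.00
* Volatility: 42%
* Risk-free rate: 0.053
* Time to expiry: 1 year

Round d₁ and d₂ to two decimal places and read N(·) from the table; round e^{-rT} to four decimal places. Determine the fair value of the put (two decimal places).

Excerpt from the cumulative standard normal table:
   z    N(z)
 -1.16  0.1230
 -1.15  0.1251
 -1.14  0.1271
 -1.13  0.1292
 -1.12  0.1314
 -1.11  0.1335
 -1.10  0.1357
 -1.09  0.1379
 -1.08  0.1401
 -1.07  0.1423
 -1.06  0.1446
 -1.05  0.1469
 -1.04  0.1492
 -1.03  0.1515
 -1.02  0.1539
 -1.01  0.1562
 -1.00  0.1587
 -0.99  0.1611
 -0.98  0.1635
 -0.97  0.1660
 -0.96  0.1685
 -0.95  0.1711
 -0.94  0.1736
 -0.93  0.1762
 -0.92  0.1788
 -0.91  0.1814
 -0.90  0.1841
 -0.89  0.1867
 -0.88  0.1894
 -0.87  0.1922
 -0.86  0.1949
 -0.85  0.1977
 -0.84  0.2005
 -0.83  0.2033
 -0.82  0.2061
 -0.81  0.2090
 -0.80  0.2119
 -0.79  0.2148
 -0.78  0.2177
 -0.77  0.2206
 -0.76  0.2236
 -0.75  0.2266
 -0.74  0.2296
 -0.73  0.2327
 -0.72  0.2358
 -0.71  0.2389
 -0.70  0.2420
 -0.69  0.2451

σ√T = 0.42·√1 = 0.4200
d₁ = [ln(350/250) + (0.053 + 0.42²/2)·1] / 0.4200 = [0.3365 + 0.1412] / 0.4200 = 1.1373 which rounds to 1.14
d₂ = d₁ − σ√T = 1.1373 − 0.4200 = 0.7173 which rounds to 0.72
e^(−rT) = e^(−0.053·1) = 0.9484
P = 250·0.9484·N(-0.72) − 350·N(-1.14) = 250·0.9484·0.2358 − 350·0.1271 = 55.9082 − 44.4850 = 11.4232

11.42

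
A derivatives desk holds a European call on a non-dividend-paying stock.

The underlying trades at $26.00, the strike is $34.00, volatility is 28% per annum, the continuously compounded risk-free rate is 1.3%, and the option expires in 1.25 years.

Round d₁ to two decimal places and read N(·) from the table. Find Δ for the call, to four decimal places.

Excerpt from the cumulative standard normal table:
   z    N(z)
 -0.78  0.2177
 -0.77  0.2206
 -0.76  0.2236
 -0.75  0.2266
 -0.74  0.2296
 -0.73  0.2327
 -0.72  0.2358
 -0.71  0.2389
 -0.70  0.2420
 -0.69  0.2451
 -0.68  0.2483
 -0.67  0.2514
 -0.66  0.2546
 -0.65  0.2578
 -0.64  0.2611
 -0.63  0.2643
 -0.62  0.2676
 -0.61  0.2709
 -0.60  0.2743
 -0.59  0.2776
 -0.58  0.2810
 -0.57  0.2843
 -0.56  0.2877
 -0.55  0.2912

σ√T = 0.28·√1.25 = 0.3130
ln(S/K) + (r + σ²/2)T = ln(26/34) + (0.013 + 0.28²/2)·1.25 = -0.2683 + 0.0653 = -0.2030
d₁ = -0.2030 / 0.3130 = -0.6485 → -0.65
N(d₁) = N(-0.65) = 0.2578
Δ_call = N(d₁) = 0.2578

0.2578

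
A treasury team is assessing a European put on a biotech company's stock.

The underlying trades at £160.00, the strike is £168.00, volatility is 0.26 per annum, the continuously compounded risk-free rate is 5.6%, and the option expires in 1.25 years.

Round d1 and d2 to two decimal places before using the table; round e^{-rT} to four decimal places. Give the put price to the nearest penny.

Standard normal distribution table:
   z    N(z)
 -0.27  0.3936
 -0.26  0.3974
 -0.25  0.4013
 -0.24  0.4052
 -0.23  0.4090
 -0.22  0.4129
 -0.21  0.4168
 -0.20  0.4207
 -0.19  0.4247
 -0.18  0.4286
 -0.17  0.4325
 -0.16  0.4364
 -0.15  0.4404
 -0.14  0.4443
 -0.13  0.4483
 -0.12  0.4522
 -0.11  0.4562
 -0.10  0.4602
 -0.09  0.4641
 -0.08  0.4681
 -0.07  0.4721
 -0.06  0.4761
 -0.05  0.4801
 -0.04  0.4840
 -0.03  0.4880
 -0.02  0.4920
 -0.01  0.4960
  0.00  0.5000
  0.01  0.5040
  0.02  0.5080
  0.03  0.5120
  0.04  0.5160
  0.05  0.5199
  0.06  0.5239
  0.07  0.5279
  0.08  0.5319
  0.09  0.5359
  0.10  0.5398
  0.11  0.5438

σ√T = 0.26 × 1.1180 = 0.2907
d₁ = [ln(160/168) + (0.056 + 0.26²/2)·1.25] / 0.2907 = [-0.0488 + 0.1123] / 0.2907 = 0.2183 which rounds to 0.22
d₂ = d₁ − σ√T = 0.2183 − 0.2907 = -0.0724 which rounds to -0.07
e^(−rT) = e^(−0.056·1.25) = 0.9324
P = 168·0.9324·N(0.07) − 160·N(-0.22) = 168·0.9324·0.5279 − 160·0.4129 = 82.6919 − 66.0640 = 16.6279

£16.63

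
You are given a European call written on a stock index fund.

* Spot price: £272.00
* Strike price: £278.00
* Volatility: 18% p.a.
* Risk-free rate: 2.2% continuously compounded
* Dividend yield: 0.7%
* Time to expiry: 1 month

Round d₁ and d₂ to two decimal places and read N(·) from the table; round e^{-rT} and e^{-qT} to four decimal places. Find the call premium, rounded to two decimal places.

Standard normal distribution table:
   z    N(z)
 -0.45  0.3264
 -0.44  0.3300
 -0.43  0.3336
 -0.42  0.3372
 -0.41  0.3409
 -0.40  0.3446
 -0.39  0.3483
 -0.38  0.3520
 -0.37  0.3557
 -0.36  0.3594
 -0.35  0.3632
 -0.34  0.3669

σ√T = 0.18·√0.08333 = 0.0520
ln(S/K) + (r − q + σ²/2)T = ln(272/278) + (0.022 − 0.007 + 0.18²/2)·0.08333 = -0.0218 + 0.0026 = -0.0192
d₁ = -0.0192 / 0.0520 = -0.3699 which rounds to -0.37
d₂ = d₁ − σ√T = -0.3699 − 0.0520 = -0.4218 which rounds to -0.42
exp(−qT) = exp(−0.007·0.08333) = 0.9994;  exp(−rT) = exp(−0.022·0.08333) = 0.9982
C = 272·0.9994·N(-0.37) − 278·0.9982·N(-0.42) = 272·0.9994·0.3557 − 278·0.9982·0.3372 = 96.6923 − 93.5729 = 3.1195

£3.12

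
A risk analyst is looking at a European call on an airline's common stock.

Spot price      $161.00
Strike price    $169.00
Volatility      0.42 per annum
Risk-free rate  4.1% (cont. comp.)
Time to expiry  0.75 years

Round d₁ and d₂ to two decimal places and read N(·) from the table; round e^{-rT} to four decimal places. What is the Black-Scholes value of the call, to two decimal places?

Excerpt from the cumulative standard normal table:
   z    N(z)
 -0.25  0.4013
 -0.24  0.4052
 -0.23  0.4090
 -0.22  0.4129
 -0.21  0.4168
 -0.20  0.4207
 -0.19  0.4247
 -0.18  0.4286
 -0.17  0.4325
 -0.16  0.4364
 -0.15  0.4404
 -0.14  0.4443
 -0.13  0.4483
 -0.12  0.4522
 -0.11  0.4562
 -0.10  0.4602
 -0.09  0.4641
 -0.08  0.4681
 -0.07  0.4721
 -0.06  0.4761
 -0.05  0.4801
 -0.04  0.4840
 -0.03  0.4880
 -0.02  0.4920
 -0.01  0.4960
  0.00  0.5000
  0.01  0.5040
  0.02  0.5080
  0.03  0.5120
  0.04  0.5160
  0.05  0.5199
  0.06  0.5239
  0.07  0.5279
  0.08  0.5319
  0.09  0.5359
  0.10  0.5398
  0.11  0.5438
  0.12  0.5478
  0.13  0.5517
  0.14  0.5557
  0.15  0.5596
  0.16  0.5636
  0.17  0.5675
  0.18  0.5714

$21.80

σ√T = 0.42·√0.75 = 0.3637
d₁ = [ln(161/169) + (0.041 + 0.42²/2)·0.75] / 0.3637 = [-0.0485 + 0.0969] / 0.3637 = 0.1331 ≈ 0.13
d₂ = d₁ − σ√T = 0.1331 − 0.3637 = -0.2306 ≈ -0.23
exp(−rT) = exp(−0.041·0.75) = 0.9697
C = 161·N(0.13) − 169·0.9697·N(-0.23) = 161·0.5517 − 169·0.9697·0.4090 = 88.8237 − 67.0266 = 21.7971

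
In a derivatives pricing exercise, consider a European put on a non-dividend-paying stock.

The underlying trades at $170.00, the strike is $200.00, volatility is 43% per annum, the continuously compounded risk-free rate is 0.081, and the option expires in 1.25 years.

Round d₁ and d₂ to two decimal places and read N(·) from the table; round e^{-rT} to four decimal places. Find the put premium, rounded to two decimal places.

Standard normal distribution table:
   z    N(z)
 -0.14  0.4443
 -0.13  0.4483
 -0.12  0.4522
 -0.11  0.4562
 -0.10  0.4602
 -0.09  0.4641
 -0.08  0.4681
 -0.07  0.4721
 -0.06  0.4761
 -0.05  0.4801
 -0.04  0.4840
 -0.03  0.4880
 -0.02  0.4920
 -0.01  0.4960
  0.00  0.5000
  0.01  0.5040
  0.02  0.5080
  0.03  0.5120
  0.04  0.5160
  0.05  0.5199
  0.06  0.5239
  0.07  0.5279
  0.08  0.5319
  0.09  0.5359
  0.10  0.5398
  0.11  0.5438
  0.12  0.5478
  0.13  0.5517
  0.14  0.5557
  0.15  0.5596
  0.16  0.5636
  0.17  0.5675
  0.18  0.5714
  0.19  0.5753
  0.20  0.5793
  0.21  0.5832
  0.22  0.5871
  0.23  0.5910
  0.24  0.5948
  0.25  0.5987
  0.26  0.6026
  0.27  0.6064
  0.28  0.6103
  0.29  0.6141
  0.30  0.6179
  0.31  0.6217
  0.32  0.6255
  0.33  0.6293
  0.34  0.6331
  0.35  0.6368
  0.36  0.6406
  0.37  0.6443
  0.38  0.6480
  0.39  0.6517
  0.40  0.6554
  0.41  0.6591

σ√T = 0.43·√1.25 = 0.4808
d₁ = [ln(170/200) + (0.081 + 0.43²/2)·1.25] / 0.4808 = [-0.1625 + 0.2168] / 0.4808 = 0.1129 which rounds to 0.11
d₂ = d₁ − σ√T = 0.1129 − 0.4808 = -0.3678 which rounds to -0.37
exp(−rT) = exp(−0.081·1.25) = 0.9037
N(−d₂) = N(0.37) = 0.6443;  N(−d₁) = N(-0.11) = 0.4562
P = 200·0.9037·0.6443 − 170·0.4562 = 116.4508 − 77.5540 = 38.8968

$38.90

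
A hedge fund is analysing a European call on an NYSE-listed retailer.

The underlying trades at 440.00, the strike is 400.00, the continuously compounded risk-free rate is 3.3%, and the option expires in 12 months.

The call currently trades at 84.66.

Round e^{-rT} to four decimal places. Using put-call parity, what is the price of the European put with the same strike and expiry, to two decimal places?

exp(−rT) = exp(−0.033·1) = 0.9675
Put-call parity: C − P = S − K·e^(−rT) = 440 − 400·0.9675 = 440 − 387.0000 = 53.0000
P = C − (C − P) = 84.66 − (53.0000) = 31.6600

31.66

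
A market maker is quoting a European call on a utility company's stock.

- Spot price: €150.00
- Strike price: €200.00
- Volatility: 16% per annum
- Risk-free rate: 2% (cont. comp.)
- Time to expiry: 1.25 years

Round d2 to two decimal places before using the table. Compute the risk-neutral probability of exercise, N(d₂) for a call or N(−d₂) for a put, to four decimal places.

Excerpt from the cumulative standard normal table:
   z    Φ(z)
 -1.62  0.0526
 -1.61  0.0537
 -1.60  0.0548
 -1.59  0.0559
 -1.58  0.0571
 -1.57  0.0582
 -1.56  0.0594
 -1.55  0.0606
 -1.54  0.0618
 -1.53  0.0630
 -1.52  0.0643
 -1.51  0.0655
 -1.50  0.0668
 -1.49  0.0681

0.0594

T = 1.25;  σ√T = 0.1789
d₁ = [ln(150/200) + (0.02 + 0.16²/2)·1.25] / 0.1789 = [-0.2877 + 0.0410] / 0.1789 = -1.3790 ≈ -1.38
d₂ = d₁ − σ√T = -1.3790 − 0.1789 = -1.5579 ≈ -1.56
Pr(exercise) under Q = N(d₂) = 0.0594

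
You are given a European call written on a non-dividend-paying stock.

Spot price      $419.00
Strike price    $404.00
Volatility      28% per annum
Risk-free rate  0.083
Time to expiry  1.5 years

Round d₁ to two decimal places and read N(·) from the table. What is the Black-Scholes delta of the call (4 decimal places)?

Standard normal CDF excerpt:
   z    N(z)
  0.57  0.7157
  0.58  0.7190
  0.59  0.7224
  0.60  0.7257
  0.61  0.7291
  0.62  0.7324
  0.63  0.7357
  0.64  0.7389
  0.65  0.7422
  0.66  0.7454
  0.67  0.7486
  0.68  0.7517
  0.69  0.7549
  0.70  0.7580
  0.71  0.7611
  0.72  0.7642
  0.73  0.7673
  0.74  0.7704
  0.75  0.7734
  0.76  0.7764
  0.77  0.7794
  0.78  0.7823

0.7389

σ√T = 0.28 × 1.2247 = 0.3429
d₁ = [ln(419/404) + (0.083 + ½·0.28²)·1.5] / (σ√T) = (0.0365 + 0.1833) / 0.3429 = 0.6408 → 0.64
N(d₁) = N(0.64) = 0.7389
Δ_call = N(d₁) = 0.7389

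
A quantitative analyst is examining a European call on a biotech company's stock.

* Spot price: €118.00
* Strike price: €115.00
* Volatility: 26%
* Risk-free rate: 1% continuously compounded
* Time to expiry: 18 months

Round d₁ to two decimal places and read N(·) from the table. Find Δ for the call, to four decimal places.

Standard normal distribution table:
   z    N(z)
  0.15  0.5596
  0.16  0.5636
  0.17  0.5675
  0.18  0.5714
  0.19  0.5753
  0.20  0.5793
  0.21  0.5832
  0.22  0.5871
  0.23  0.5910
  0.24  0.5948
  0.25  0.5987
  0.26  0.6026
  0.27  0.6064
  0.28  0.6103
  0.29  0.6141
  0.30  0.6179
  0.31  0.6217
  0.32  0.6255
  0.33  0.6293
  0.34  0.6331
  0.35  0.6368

σ√T = 0.26 × 1.2247 = 0.3184
d₁ = [ln(118/115) + (0.01 + 0.26²/2)·1.5] / 0.3184 = [0.0258 + 0.0657] / 0.3184 = 0.2872 which rounds to 0.29
N(d₁) = N(0.29) = 0.6141
Δ_call = N(d₁) = 0.6141

0.6141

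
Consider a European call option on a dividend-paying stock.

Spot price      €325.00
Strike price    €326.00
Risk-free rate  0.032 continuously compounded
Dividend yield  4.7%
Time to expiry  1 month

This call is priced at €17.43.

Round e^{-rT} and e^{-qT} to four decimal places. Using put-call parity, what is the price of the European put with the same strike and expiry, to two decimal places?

exp(−qT) = exp(−0.047·0.08333) = 0.9961;  exp(−rT) = exp(−0.032·0.08333) = 0.9973
Put-call parity: C − P = S·e^(−qT) − K·e^(−rT) = 325·0.9961 − 326·0.9973 = 323.7325 − 325.1198 = -1.3873
P = C − (C − P) = 17.43 − (-1.3873) = 18.8173

€18.82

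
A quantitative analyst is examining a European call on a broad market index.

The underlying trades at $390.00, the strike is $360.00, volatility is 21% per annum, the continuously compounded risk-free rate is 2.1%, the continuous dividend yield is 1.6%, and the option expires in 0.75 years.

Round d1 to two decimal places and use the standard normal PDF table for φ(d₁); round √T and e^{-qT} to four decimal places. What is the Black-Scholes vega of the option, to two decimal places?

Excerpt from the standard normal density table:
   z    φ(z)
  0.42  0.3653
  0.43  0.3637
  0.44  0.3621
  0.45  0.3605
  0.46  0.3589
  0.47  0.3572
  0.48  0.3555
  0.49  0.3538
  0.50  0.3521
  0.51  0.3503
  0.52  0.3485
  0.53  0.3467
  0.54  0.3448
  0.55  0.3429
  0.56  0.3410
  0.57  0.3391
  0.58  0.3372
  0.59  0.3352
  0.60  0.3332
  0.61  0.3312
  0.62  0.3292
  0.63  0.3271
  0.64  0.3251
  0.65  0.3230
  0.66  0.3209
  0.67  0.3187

T = 0.75;  σ√T = 0.1819
d₁ = [ln(390/360) + (0.021 − 0.016 + 0.21²/2)·0.75] / 0.1819 = [0.0800 + 0.0203] / 0.1819 = 0.5517 ≈ 0.55
√T = √0.75 = 0.8660
φ(d₁) = φ(0.55) = 0.3429
e^(−qT) = e^(−0.016·0.75) = 0.9881
vega = S·e^(−qT)·φ(d₁)·√T = 390·0.9881·0.3429·0.8660 = 114.4329
(Vega is the same for a European call and put with the same parameters.)

114.43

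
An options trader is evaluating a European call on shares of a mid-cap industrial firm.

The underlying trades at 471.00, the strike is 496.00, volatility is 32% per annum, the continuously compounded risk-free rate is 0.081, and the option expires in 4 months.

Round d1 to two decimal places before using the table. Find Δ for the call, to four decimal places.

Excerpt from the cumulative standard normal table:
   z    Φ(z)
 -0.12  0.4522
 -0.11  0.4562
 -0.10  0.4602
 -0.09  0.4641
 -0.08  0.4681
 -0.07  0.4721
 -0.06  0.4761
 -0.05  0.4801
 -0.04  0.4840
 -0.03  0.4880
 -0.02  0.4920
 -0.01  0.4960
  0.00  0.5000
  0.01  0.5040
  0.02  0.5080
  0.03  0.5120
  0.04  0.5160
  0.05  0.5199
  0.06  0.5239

σ√T = 0.32·√0.3333 = 0.1848
d₁ = [ln(471/496) + (0.081 + ½·0.32²)·0.3333] / (σ√T) = (-0.0517 + 0.0441) / 0.1848 = -0.0414 → -0.04
N(d₁) = N(-0.04) = 0.4840
Δ_call = N(d₁) = 0.4840

0.4840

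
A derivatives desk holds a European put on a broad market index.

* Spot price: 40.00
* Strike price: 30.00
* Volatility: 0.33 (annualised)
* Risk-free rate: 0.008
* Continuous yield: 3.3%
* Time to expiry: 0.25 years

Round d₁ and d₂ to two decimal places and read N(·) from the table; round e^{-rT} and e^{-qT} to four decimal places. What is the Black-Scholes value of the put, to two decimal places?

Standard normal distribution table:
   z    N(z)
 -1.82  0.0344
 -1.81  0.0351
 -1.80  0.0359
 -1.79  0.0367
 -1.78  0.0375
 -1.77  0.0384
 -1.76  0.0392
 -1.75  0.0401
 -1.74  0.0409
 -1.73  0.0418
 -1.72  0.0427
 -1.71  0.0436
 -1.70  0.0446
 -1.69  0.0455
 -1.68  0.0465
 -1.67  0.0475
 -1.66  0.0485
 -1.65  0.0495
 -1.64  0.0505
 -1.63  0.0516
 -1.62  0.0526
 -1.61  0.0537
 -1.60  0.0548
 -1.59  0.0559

0.12

T = 0.25;  σ√T = 0.1650
ln(S/K) + (r − q + σ²/2)T = ln(40/30) + (0.008 − 0.033 + 0.33²/2)·0.25 = 0.2877 + 0.0074 = 0.2950
d₁ = 0.2950 / 0.1650 = 1.7881 → 1.79
d₂ = d₁ − σ√T = 1.7881 − 0.1650 = 1.6231 → 1.62
exp(−qT) = exp(−0.033·0.25) = 0.9918;  exp(−rT) = exp(−0.008·0.25) = 0.9980
P = 30·0.9980·N(-1.62) − 40·0.9918·N(-1.79) = 30·0.9980·0.0526 − 40·0.9918·0.0367 = 1.5748 − 1.4560 = 0.1189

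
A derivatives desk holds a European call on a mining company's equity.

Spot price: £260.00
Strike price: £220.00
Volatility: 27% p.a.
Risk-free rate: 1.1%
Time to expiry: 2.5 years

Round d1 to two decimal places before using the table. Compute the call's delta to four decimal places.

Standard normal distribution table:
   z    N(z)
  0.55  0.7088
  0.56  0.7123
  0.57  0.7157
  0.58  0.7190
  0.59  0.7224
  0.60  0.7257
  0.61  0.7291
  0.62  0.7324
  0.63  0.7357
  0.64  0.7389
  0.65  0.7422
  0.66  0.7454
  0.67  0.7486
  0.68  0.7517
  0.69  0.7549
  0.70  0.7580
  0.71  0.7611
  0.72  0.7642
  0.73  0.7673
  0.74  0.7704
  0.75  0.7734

σ√T = 0.27 × 1.5811 = 0.4269
d₁ = [ln(260/220) + (0.011 + 0.27²/2)·2.5] / 0.4269 = [0.1671 + 0.1186] / 0.4269 = 0.6692 ≈ 0.67
N(d₁) = N(0.67) = 0.7486
Δ_call = N(d₁) = 0.7486

0.7486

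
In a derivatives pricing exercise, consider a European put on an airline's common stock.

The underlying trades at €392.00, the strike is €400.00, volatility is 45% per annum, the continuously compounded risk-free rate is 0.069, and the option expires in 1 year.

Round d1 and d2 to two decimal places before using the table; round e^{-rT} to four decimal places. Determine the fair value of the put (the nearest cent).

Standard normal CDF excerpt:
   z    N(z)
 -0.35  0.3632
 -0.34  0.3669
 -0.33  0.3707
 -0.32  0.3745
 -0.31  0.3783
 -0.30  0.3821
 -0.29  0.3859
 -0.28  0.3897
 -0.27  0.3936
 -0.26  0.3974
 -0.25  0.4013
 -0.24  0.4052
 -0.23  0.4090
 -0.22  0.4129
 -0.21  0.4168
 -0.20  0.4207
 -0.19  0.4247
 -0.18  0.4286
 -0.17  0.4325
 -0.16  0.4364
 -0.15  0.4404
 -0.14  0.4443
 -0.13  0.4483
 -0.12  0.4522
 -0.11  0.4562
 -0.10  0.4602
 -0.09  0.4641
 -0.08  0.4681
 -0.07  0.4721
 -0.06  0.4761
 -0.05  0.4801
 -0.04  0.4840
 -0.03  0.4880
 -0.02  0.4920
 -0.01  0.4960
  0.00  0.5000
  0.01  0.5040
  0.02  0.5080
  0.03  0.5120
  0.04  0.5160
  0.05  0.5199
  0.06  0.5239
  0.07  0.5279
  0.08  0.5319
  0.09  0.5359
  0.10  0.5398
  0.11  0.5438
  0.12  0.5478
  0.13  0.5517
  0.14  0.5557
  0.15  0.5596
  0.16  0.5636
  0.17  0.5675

€59.19

T = 1;  σ√T = 0.4500
ln(S/K) + (r + σ²/2)T = ln(392/400) + (0.069 + 0.45²/2)·1 = -0.0202 + 0.1703 = 0.1500
d₁ = 0.1500 / 0.4500 = 0.3334 ≈ 0.33
d₂ = d₁ − σ√T = 0.3334 − 0.4500 = -0.1166 ≈ -0.12
e^(−rT) = e^(−0.069·1) = 0.9333
N(−d₂) = N(0.12) = 0.5478;  N(−d₁) = N(-0.33) = 0.3707
P = 400·0.9333·0.5478 − 392·0.3707 = 204.5047 − 145.3144 = 59.1903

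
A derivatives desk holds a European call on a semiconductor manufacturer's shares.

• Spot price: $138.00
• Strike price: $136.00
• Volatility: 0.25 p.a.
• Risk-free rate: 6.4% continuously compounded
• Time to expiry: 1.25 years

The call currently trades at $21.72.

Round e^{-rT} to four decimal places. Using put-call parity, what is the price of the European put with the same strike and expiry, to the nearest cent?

$9.26

e^(−rT) = e^(−0.064·1.25) = 0.9231
Put-call parity: C − P = S − K·e^(−rT) = 138 − 136·0.9231 = 138 − 125.5416 = 12.4584
P = C − (C − P) = 21.72 − (12.4584) = 9.2616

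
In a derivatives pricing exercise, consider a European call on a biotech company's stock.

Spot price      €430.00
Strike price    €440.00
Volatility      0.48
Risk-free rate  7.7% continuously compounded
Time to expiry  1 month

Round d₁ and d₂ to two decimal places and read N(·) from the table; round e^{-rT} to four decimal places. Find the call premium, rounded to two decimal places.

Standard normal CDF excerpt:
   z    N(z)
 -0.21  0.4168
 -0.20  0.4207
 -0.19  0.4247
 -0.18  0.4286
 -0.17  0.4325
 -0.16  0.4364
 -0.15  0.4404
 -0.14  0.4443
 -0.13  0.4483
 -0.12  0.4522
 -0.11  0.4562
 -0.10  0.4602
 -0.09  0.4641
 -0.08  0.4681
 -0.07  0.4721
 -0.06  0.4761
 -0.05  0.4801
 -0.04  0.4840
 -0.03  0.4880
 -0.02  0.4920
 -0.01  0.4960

€20.77

σ√T = 0.48·√0.08333 = 0.1386
d₁ = [ln(430/440) + (0.077 + 0.48²/2)·0.08333] / 0.1386 = [-0.0230 + 0.0160] / 0.1386 = -0.0503 → -0.05
d₂ = d₁ − σ√T = -0.0503 − 0.1386 = -0.1889 → -0.19
e^(−rT) = e^(−0.077·0.08333) = 0.9936
N(d₁) = N(-0.05) = 0.4801;  N(d₂) = N(-0.19) = 0.4247
C = 430·0.4801 − 440·0.9936·0.4247 = 206.4430 − 185.6720 = 20.7710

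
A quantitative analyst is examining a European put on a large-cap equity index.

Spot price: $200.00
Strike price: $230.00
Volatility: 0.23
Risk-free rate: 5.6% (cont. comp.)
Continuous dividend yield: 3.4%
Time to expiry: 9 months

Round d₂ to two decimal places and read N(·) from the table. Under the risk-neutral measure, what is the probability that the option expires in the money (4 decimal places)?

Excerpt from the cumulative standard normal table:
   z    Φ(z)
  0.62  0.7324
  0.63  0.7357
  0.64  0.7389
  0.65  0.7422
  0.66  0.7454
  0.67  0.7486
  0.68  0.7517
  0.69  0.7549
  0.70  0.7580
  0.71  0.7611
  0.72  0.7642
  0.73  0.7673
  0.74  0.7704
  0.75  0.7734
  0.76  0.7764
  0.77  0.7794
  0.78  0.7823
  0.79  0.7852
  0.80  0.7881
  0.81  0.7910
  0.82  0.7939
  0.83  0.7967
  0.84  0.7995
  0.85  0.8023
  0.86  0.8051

0.7642

σ√T = 0.23·√0.75 = 0.1992
ln(S/K) + (r − q + σ²/2)T = ln(200/230) + (0.056 − 0.034 + 0.23²/2)·0.75 = -0.1398 + 0.0363 = -0.1034
d₁ = -0.1034 / 0.1992 = -0.5192 → -0.52
d₂ = d₁ − σ√T = -0.5192 − 0.1992 = -0.7184 → -0.72
Risk-neutral Pr[S_T < K] = N(−d₂) = N(0.72) = 0.7642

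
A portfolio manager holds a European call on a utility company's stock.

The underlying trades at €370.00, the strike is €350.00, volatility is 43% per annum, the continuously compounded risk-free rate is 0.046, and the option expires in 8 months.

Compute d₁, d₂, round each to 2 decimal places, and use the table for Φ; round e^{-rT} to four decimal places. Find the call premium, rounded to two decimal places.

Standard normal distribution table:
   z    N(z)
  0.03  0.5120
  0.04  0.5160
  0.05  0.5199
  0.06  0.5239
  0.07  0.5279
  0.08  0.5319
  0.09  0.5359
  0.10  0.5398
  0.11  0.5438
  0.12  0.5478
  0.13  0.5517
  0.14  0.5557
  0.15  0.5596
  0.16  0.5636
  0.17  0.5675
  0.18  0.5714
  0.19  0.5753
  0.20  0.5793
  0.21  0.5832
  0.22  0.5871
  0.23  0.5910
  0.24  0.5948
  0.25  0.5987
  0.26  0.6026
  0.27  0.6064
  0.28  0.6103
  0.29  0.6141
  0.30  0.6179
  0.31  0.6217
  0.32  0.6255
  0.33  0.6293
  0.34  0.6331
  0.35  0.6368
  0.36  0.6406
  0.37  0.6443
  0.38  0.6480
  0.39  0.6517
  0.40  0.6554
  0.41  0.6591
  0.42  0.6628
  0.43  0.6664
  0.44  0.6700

€66.05

T = 0.6667;  σ√T = 0.3511
ln(S/K) + (r + σ²/2)T = ln(370/350) + (0.046 + 0.43²/2)·0.6667 = 0.0556 + 0.0923 = 0.1479
d₁ = 0.1479 / 0.3511 = 0.4212 → 0.42
d₂ = d₁ − σ√T = 0.4212 − 0.3511 = 0.0701 → 0.07
exp(−rT) = exp(−0.046·0.6667) = 0.9698
C = 370·N(0.42) − 350·0.9698·N(0.07) = 370·0.6628 − 350·0.9698·0.5279 = 245.2360 − 179.1851 = 66.0509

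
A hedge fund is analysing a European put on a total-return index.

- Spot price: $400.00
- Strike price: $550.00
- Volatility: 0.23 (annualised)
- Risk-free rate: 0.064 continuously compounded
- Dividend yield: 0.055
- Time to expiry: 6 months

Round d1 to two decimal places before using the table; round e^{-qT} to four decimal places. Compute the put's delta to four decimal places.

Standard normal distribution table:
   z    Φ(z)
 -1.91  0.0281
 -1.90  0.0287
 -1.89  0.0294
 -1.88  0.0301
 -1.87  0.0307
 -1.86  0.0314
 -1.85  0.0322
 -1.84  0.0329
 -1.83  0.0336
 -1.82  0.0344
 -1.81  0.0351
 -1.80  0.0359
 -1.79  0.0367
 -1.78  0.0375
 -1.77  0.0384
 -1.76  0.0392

σ√T = 0.23·√0.5 = 0.1626
ln(S/K) + (r − q + σ²/2)T = ln(400/550) + (0.064 − 0.055 + 0.23²/2)·0.5 = -0.3185 + 0.0177 = -0.3007
d₁ = -0.3007 / 0.1626 = -1.8491 ⇒ -1.85
N(d₁) = N(-1.85) = 0.0322
Δ_put = exp(−qT)·(N(d₁) − 1) = 0.9729·(0.0322 − 1) = -0.9416

-0.9416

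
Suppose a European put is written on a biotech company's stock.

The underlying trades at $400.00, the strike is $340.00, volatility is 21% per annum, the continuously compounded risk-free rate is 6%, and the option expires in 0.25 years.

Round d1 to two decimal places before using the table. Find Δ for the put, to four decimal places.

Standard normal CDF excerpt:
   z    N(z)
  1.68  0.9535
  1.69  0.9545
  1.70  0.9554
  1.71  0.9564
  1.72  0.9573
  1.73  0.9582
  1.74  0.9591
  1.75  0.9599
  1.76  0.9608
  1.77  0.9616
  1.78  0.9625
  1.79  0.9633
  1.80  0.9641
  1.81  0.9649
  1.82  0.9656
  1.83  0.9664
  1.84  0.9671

σ√T = 0.21·√0.25 = 0.1050
d₁ = [ln(400/340) + (0.06 + 0.21²/2)·0.25] / 0.1050 = [0.1625 + 0.0205] / 0.1050 = 1.7432 ≈ 1.74
N(d₁) = N(1.74) = 0.9591
Δ_put = N(d₁) − 1 = 0.9591 − 1 = -0.0409

-0.0409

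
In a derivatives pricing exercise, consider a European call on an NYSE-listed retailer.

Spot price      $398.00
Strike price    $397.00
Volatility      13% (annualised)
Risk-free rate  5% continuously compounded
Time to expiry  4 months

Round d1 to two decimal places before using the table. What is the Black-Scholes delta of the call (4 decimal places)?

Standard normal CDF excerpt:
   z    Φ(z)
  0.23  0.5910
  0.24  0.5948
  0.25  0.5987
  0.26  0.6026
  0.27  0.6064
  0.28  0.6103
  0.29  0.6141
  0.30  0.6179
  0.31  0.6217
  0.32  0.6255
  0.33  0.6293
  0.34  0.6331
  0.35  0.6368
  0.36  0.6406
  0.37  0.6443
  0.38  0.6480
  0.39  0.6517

0.6141

σ√T = 0.13 × 0.5774 = 0.0751
d₁ = [ln(398/397) + (0.05 + 0.13²/2)·0.3333] / 0.0751 = [0.0025 + 0.0195] / 0.0751 = 0.2931 which rounds to 0.29
N(d₁) = N(0.29) = 0.6141
Δ_call = N(d₁) = 0.6141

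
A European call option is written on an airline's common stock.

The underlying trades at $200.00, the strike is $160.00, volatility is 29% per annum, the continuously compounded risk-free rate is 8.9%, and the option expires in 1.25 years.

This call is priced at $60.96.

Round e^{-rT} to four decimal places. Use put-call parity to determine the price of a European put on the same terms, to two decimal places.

$4.11

e^(−rT) = e^(−0.089·1.25) = 0.8947
Put-call parity: C − P = S − K·e^(−rT) = 200 − 160·0.8947 = 200 − 143.1520 = 56.8480
P = C − (C − P) = 60.96 − (56.8480) = 4.1120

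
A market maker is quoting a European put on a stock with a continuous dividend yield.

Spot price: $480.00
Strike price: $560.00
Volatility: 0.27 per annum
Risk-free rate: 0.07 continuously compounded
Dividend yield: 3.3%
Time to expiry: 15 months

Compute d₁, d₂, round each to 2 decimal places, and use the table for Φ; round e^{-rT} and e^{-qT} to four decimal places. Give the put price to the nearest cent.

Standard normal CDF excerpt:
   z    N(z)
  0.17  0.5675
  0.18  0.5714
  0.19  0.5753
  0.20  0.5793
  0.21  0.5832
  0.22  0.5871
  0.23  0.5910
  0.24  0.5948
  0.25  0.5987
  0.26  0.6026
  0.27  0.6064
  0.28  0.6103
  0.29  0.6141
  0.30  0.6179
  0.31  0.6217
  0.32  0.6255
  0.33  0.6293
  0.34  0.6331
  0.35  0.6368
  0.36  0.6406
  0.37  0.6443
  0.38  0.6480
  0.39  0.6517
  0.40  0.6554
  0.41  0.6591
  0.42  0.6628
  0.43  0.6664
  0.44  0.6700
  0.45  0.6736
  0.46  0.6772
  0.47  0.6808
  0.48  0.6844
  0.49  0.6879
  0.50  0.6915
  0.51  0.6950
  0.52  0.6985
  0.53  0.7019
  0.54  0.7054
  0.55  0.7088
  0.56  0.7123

$87.96

σ√T = 0.27·√1.25 = 0.3019
ln(S/K) + (r − q + σ²/2)T = ln(480/560) + (0.07 − 0.033 + 0.27²/2)·1.25 = -0.1542 + 0.0918 = -0.0623
d₁ = -0.0623 / 0.3019 = -0.2065 → -0.21
d₂ = d₁ − σ√T = -0.2065 − 0.3019 = -0.5084 → -0.51
exp(−qT) = exp(−0.033·1.25) = 0.9596;  exp(−rT) = exp(−0.07·1.25) = 0.9162
P = 560·0.9162·N(0.51) − 480·0.9596·N(0.21) = 560·0.9162·0.6950 − 480·0.9596·0.5832 = 356.5850 − 268.6266 = 87.9585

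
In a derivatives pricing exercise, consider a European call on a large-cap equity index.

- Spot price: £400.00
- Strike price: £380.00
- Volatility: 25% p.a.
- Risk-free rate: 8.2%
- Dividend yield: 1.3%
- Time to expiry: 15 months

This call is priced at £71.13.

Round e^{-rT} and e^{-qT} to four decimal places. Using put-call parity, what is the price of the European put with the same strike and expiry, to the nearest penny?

exp(−qT) = exp(−0.013·1.25) = 0.9839;  exp(−rT) = exp(−0.082·1.25) = 0.9026
Put-call parity: C − P = S·e^(−qT) − K·e^(−rT) = 400·0.9839 − 380·0.9026 = 393.5600 − 342.9880 = 50.5720
P = C − (C − P) = 71.13 − (50.5720) = 20.5580

£20.56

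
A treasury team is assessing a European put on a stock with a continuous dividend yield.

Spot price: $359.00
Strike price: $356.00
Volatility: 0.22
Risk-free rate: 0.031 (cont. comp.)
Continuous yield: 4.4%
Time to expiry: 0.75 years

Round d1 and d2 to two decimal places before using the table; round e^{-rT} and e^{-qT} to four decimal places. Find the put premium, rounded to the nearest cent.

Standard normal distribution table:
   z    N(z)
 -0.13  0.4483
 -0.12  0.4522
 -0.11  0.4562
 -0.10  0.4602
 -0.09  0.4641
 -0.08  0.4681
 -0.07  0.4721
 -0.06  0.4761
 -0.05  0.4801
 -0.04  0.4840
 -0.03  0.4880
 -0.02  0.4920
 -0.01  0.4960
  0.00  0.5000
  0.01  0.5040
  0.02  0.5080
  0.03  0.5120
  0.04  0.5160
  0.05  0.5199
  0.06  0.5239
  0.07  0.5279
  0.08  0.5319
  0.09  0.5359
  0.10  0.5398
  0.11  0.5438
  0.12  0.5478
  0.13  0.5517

σ√T = 0.22·√0.75 = 0.1905
d₁ = [ln(359/356) + (0.031 − 0.044 + ½·0.22²)·0.75] / (σ√T) = (0.0084 + 0.0084) / 0.1905 = 0.0881 → 0.09
d₂ = 0.0881 − 0.1905 = -0.1024 → -0.10
e^(−qT) = e^(−0.044·0.75) = 0.9675;  e^(−rT) = e^(−0.031·0.75) = 0.9770
N(−d₂) = N(0.10) = 0.5398;  N(−d₁) = N(-0.09) = 0.4641
P = 356·0.9770·0.5398 − 359·0.9675·0.4641 = 187.7489 − 161.1970 = 26.5519

$26.55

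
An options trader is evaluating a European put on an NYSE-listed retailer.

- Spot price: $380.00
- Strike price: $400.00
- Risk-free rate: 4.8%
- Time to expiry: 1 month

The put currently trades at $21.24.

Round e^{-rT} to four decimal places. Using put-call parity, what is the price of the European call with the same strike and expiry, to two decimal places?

$2.84

e^(−rT) = e^(−0.048·0.08333) = 0.9960
Put-call parity: C − P = S − K·e^(−rT) = 380 − 400·0.9960 = 380 − 398.4000 = -18.4000
C = P + (C − P) = 21.24 + (-18.4000) = 2.8400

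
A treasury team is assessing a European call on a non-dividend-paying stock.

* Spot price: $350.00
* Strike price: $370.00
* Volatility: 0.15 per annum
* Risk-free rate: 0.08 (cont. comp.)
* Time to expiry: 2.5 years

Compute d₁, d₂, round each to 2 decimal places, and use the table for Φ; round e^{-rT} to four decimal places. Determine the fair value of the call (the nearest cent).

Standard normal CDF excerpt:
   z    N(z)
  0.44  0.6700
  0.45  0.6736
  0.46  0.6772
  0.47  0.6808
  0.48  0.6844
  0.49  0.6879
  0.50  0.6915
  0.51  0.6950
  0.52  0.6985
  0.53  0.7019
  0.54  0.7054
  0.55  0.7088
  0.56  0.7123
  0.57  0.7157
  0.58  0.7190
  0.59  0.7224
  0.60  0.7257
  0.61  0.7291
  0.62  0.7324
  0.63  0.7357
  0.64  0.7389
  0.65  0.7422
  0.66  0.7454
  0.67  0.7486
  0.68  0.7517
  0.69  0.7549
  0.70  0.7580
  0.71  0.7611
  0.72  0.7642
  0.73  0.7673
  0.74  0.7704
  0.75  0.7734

$60.18

σ√T = 0.15 × 1.5811 = 0.2372
d₁ = [ln(350/370) + (0.08 + 0.15²/2)·2.5] / 0.2372 = [-0.0556 + 0.2281] / 0.2372 = 0.7276 → 0.73
d₂ = d₁ − σ√T = 0.7276 − 0.2372 = 0.4904 → 0.49
exp(−rT) = exp(−0.08·2.5) = 0.8187
C = 350·N(0.73) − 370·0.8187·N(0.49) = 350·0.7673 − 370·0.8187·0.6879 = 268.5550 − 208.3780 = 60.1770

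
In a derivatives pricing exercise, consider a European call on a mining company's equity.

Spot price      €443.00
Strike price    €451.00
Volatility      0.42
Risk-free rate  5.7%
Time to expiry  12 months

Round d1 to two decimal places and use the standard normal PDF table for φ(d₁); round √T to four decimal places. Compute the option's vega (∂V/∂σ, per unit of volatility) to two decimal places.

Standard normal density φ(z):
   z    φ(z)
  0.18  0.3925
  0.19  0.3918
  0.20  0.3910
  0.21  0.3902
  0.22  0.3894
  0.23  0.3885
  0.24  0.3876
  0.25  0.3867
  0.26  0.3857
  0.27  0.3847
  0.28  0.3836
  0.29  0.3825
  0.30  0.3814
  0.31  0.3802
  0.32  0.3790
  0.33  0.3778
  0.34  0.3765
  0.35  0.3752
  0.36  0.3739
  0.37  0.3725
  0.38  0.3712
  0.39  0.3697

T = 1;  σ√T = 0.4200
d₁ = [ln(443/451) + (0.057 + ½·0.42²)·1] / (σ√T) = (-0.0179 + 0.1452) / 0.4200 = 0.3031 ⇒ 0.30
√T = √1 = 1.0000
φ(d₁) = φ(0.30) = 0.3814
vega = S·φ(d₁)·√T = 443·0.3814·1.0000 = 168.9602

168.96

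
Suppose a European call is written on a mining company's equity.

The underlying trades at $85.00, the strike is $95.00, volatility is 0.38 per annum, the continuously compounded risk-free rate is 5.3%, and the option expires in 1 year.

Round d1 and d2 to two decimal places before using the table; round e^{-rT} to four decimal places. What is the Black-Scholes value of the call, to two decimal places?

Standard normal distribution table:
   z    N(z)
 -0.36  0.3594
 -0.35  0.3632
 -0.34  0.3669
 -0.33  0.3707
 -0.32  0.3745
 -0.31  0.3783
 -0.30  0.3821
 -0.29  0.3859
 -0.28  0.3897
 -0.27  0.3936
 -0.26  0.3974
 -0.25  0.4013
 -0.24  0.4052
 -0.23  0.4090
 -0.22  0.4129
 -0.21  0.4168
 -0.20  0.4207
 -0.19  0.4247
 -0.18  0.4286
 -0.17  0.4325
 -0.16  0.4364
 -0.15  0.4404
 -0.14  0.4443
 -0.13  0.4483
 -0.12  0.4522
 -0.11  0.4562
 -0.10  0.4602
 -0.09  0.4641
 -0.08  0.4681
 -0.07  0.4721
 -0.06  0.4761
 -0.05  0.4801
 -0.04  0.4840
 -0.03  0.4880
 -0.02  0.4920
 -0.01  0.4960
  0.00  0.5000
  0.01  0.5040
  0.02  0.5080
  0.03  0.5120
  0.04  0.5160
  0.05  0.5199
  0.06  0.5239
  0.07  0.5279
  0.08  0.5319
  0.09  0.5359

$10.80

σ√T = 0.38 × 1.0000 = 0.3800
d₁ = [ln(85/95) + (0.053 + 0.38²/2)·1] / 0.3800 = [-0.1112 + 0.1252] / 0.3800 = 0.0368 → 0.04
d₂ = d₁ − σ√T = 0.0368 − 0.3800 = -0.3432 → -0.34
exp(−rT) = exp(−0.053·1) = 0.9484
N(d₁) = N(0.04) = 0.5160;  N(d₂) = N(-0.34) = 0.3669
C = 85·0.5160 − 95·0.9484·0.3669 = 43.8600 − 33.0570 = 10.8030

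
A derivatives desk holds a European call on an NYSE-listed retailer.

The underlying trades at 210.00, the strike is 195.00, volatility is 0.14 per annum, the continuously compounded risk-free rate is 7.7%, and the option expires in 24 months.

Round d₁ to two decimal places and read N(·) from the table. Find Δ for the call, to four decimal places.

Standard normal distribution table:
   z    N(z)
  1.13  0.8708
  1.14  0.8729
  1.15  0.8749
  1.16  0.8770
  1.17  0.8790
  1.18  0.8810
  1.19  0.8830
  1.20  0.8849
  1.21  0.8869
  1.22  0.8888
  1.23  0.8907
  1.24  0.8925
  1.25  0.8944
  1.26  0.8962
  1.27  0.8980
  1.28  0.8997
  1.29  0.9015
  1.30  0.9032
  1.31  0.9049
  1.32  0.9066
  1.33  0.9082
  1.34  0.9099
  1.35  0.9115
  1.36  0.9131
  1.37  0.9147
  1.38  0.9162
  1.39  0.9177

σ√T = 0.14 × 1.4142 = 0.1980
d₁ = [ln(210/195) + (0.077 + 0.14²/2)·2] / 0.1980 = [0.0741 + 0.1736] / 0.1980 = 1.2511 → 1.25
N(d₁) = N(1.25) = 0.8944
Δ_call = N(d₁) = 0.8944

0.8944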